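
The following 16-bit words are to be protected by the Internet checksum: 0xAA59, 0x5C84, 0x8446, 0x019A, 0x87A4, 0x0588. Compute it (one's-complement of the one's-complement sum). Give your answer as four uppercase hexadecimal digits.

One's-complement addition (fold any carry out of bit 15 back into bit 0):
  0xAA59 + 0x5C84 = 0x106DD → wrap carry → 0x06DE
  0x06DE + 0x8446 = 0x08B24
  0x8B24 + 0x019A = 0x08CBE
  0x8CBE + 0x87A4 = 0x11462 → wrap carry → 0x1463
  0x1463 + 0x0588 = 0x019EB
One's-complement sum = 0x19EB.
Checksum = ~0x19EB & 0xFFFF = 0xE614.

E614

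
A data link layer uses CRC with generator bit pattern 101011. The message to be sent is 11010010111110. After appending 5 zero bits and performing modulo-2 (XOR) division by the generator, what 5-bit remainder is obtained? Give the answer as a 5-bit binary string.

Append 5 zeros: 1101001011111000000. Divide by 101011 (XOR where the leading bit is 1):
  pos 0: 110100 XOR 101011 = 011111
  pos 1: 111111 XOR 101011 = 010100
  pos 2: 101000 XOR 101011 = 000011
  pos 6: 111111 XOR 101011 = 010100
  pos 7: 101001 XOR 101011 = 000010
  pos 11: 100000 XOR 101011 = 001011
  pos 13: 101100 XOR 101011 = 000111
Remainder (last 5 bits) = 00111. This is the CRC / FCS.

00111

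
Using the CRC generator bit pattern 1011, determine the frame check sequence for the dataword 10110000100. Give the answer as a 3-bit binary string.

111

Append 3 zeros: 10110000100000. Divide by 1011 (XOR where the leading bit is 1):
  pos 0: 1011 XOR 1011 = 0000
  pos 8: 1000 XOR 1011 = 0011
  pos 10: 1100 XOR 1011 = 0111
Remainder (last 3 bits) = 111. This is the CRC / FCS.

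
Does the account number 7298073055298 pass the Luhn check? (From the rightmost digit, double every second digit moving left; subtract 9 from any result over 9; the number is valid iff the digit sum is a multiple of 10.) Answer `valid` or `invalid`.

valid

From the right, keep odd positions and double even positions (subtract 9 from any doubled value over 9):
  doubled (positions 2,4,...): 9 1 0 5 7 4 → sum 26
  kept (positions 1,3,...): 8 2 5 3 0 9 7 → sum 34
Total = 60.
60 mod 10 = 0, so the number is valid.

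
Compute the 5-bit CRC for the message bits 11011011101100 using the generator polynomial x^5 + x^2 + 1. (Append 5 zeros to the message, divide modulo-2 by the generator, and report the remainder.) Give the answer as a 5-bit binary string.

10011

Append 5 zeros: 1101101110110000000. Divide by 100101 (XOR where the leading bit is 1):
  pos 0: 110110 XOR 100101 = 010011
  pos 1: 100111 XOR 100101 = 000010
  pos 5: 101101 XOR 100101 = 001000
  pos 7: 100010 XOR 100101 = 000111
  pos 10: 111000 XOR 100101 = 011101
  pos 11: 111010 XOR 100101 = 011111
  pos 12: 111110 XOR 100101 = 011011
  pos 13: 110110 XOR 100101 = 010011
Remainder (last 5 bits) = 10011. This is the CRC / FCS.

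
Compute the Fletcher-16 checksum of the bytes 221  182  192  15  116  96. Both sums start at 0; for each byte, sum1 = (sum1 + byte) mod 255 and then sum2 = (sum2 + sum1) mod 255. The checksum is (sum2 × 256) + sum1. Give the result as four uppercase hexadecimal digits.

3E39

Running sums (mod 255):
  after byte 0 (221): sum1=221, sum2=221
  after byte 1 (182): sum1=148, sum2=114
  after byte 2 (192): sum1=85, sum2=199
  after byte 3 (15): sum1=100, sum2=44
  after byte 4 (116): sum1=216, sum2=5
  after byte 5 (96): sum1=57, sum2=62
Checksum = sum2·256 + sum1 = 62·256 + 57 = 15929 = 0x3E39.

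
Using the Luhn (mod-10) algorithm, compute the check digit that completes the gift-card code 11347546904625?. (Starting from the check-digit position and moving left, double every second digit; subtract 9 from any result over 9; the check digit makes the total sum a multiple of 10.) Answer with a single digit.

Partial digits right→left: 5 2 6 4 0 9 6 4 5 7 4 3 1 1
Double every second digit counting from the check-digit position (so the 1st, 3rd, 5th, ... of the partial from the right).
  doubled (with −9 where >9): 1 3 0 3 1 8 2 → sum 18
  kept as-is: 2 4 9 4 7 3 1 → sum 30
Total = 18 + 30 = 48.
Check digit = (10 − (48 mod 10)) mod 10 = 2.

2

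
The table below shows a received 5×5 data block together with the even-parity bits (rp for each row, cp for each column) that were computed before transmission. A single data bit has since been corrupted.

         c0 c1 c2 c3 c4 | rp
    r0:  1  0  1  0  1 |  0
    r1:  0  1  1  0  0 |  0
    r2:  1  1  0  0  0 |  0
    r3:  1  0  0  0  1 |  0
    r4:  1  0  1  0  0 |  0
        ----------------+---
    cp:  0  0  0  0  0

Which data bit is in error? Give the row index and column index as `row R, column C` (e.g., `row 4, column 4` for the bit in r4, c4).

row 0, column 2

Recompute each row's even parity and compare to rp:
  r0: data parity 1, sent rp 0 → mismatch
  r1: data parity 0, sent rp 0 → ok
  r2: data parity 0, sent rp 0 → ok
  r3: data parity 0, sent rp 0 → ok
  r4: data parity 0, sent rp 0 → ok
Recompute each column's even parity and compare to cp:
  c0: data parity 0, sent cp 0 → ok
  c1: data parity 0, sent cp 0 → ok
  c2: data parity 1, sent cp 0 → mismatch
  c3: data parity 0, sent cp 0 → ok
  c4: data parity 0, sent cp 0 → ok
Exactly one row (r0) and one column (c2) fail → the flipped bit is at their intersection.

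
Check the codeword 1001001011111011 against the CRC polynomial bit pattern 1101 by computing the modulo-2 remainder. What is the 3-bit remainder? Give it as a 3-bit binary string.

000

Modulo-2 division of 1001001011111011 by 1101:
  pos 0: 1001 XOR 1101 = 0100
  pos 1: 1000 XOR 1101 = 0101
  pos 2: 1010 XOR 1101 = 0111
  pos 3: 1111 XOR 1101 = 0010
  pos 5: 1001 XOR 1101 = 0100
  pos 6: 1001 XOR 1101 = 0100
  pos 7: 1001 XOR 1101 = 0100
  pos 8: 1001 XOR 1101 = 0100
  pos 9: 1001 XOR 1101 = 0100
  pos 10: 1000 XOR 1101 = 0101
  pos 11: 1011 XOR 1101 = 0110
  pos 12: 1101 XOR 1101 = 0000
Remainder = 000 (zero — the frame passes the CRC check).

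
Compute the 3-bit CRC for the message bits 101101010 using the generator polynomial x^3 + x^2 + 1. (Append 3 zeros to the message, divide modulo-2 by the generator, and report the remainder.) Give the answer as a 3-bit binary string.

Append 3 zeros: 101101010000. Divide by 1101 (XOR where the leading bit is 1):
  pos 0: 1011 XOR 1101 = 0110
  pos 1: 1100 XOR 1101 = 0001
  pos 4: 1101 XOR 1101 = 0000
Remainder (last 3 bits) = 000. This is the CRC / FCS.

000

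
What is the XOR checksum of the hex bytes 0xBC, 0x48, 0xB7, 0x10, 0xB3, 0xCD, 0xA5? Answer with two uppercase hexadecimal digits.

XOR the bytes together:
  start with 0xBC
  0xBC ⊕ 0x48 = 0xF4
  0xF4 ⊕ 0xB7 = 0x43
  0x43 ⊕ 0x10 = 0x53
  0x53 ⊕ 0xB3 = 0xE0
  0xE0 ⊕ 0xCD = 0x2D
  0x2D ⊕ 0xA5 = 0x88

88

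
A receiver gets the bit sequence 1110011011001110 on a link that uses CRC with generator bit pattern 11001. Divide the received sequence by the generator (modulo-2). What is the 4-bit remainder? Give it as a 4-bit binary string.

0010

Modulo-2 division of 1110011011001110 by 11001:
  pos 0: 11100 XOR 11001 = 00101
  pos 2: 10111 XOR 11001 = 01110
  pos 3: 11100 XOR 11001 = 00101
  pos 5: 10111 XOR 11001 = 01110
  pos 6: 11100 XOR 11001 = 00101
  pos 8: 10101 XOR 11001 = 01100
  pos 9: 11001 XOR 11001 = 00000
Remainder = 0010 (nonzero — an error is detected).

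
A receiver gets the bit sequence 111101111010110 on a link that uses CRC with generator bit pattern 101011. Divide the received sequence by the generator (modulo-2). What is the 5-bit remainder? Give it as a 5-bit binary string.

Modulo-2 division of 111101111010110 by 101011:
  pos 0: 111101 XOR 101011 = 010110
  pos 1: 101101 XOR 101011 = 000110
  pos 4: 110110 XOR 101011 = 011101
  pos 5: 111011 XOR 101011 = 010000
  pos 6: 100000 XOR 101011 = 001011
  pos 8: 101111 XOR 101011 = 000100
Remainder = 01000 (nonzero — an error is detected).

01000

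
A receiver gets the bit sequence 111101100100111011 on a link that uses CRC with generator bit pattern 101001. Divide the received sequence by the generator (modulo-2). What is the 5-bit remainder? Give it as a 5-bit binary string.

01000

Modulo-2 division of 111101100100111011 by 101001:
  pos 0: 111101 XOR 101001 = 010100
  pos 1: 101001 XOR 101001 = 000000
  pos 9: 100111 XOR 101001 = 001110
  pos 11: 111001 XOR 101001 = 010000
  pos 12: 100001 XOR 101001 = 001000
Remainder = 01000 (nonzero — an error is detected).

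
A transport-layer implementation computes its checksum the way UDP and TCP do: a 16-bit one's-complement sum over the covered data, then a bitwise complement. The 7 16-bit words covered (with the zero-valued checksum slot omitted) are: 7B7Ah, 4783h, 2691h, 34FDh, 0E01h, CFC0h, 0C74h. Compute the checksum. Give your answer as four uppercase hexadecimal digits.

F73D

One's-complement addition (fold any carry out of bit 15 back into bit 0):
  0x7B7A + 0x4783 = 0x0C2FD
  0xC2FD + 0x2691 = 0x0E98E
  0xE98E + 0x34FD = 0x11E8B → wrap carry → 0x1E8C
  0x1E8C + 0x0E01 = 0x02C8D
  0x2C8D + 0xCFC0 = 0x0FC4D
  0xFC4D + 0x0C74 = 0x108C1 → wrap carry → 0x08C2
One's-complement sum = 0x08C2.
Checksum = ~0x08C2 & 0xFFFF = 0xF73D.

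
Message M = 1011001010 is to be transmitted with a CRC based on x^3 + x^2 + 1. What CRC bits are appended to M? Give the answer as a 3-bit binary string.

011

Append 3 zeros: 1011001010000. Divide by 1101 (XOR where the leading bit is 1):
  pos 0: 1011 XOR 1101 = 0110
  pos 1: 1100 XOR 1101 = 0001
  pos 4: 1010 XOR 1101 = 0111
  pos 5: 1111 XOR 1101 = 0010
  pos 7: 1000 XOR 1101 = 0101
  pos 8: 1010 XOR 1101 = 0111
  pos 9: 1110 XOR 1101 = 0011
Remainder (last 3 bits) = 011. This is the CRC / FCS.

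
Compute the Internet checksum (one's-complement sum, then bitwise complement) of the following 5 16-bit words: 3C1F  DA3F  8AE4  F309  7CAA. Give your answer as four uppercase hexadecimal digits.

One's-complement addition (fold any carry out of bit 15 back into bit 0):
  0x3C1F + 0xDA3F = 0x1165E → wrap carry → 0x165F
  0x165F + 0x8AE4 = 0x0A143
  0xA143 + 0xF309 = 0x1944C → wrap carry → 0x944D
  0x944D + 0x7CAA = 0x110F7 → wrap carry → 0x10F8
One's-complement sum = 0x10F8.
Checksum = ~0x10F8 & 0xFFFF = 0xEF07.

EF07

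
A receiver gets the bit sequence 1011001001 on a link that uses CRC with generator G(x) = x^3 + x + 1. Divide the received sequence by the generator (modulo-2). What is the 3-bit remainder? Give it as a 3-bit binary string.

010

Modulo-2 division of 1011001001 by 1011:
  pos 0: 1011 XOR 1011 = 0000
  pos 6: 1001 XOR 1011 = 0010
Remainder = 010 (nonzero — an error is detected).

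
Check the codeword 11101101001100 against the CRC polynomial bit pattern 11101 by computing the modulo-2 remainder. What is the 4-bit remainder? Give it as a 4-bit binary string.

Modulo-2 division of 11101101001100 by 11101:
  pos 0: 11101 XOR 11101 = 00000
  pos 5: 10100 XOR 11101 = 01001
  pos 6: 10011 XOR 11101 = 01110
  pos 7: 11101 XOR 11101 = 00000
Remainder = 0000 (zero — the frame passes the CRC check).

0000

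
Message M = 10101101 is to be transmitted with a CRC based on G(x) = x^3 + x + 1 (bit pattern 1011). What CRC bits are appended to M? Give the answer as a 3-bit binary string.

000

Append 3 zeros: 10101101000. Divide by 1011 (XOR where the leading bit is 1):
  pos 0: 1010 XOR 1011 = 0001
  pos 3: 1110 XOR 1011 = 0101
  pos 4: 1011 XOR 1011 = 0000
Remainder (last 3 bits) = 000. This is the CRC / FCS.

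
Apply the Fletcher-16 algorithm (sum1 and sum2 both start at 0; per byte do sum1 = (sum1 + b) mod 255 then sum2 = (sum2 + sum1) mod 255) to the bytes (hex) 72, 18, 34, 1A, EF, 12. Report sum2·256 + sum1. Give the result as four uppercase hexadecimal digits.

Running sums (mod 255):
  after byte 0 (72): sum1=114, sum2=114
  after byte 1 (18): sum1=138, sum2=252
  after byte 2 (34): sum1=190, sum2=187
  after byte 3 (1A): sum1=216, sum2=148
  after byte 4 (EF): sum1=200, sum2=93
  after byte 5 (12): sum1=218, sum2=56
Checksum = sum2·256 + sum1 = 56·256 + 218 = 14554 = 0x38DA.

38DA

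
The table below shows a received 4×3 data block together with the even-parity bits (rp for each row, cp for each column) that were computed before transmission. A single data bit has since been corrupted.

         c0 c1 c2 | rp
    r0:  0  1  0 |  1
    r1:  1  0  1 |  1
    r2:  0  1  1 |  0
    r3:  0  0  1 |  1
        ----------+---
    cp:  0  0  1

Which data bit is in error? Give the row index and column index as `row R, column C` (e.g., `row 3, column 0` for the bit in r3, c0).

Recompute each row's even parity and compare to rp:
  r0: data parity 1, sent rp 1 → ok
  r1: data parity 0, sent rp 1 → mismatch
  r2: data parity 0, sent rp 0 → ok
  r3: data parity 1, sent rp 1 → ok
Recompute each column's even parity and compare to cp:
  c0: data parity 1, sent cp 0 → mismatch
  c1: data parity 0, sent cp 0 → ok
  c2: data parity 1, sent cp 1 → ok
Exactly one row (r1) and one column (c0) fail → the flipped bit is at their intersection.

row 1, column 0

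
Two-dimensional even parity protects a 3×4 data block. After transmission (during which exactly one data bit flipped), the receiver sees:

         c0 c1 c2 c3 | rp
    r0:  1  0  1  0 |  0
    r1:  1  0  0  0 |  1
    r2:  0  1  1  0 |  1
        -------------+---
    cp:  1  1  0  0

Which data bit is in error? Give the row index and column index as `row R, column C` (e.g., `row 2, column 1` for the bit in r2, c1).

row 2, column 0

Recompute each row's even parity and compare to rp:
  r0: data parity 0, sent rp 0 → ok
  r1: data parity 1, sent rp 1 → ok
  r2: data parity 0, sent rp 1 → mismatch
Recompute each column's even parity and compare to cp:
  c0: data parity 0, sent cp 1 → mismatch
  c1: data parity 1, sent cp 1 → ok
  c2: data parity 0, sent cp 0 → ok
  c3: data parity 0, sent cp 0 → ok
Exactly one row (r2) and one column (c0) fail → the flipped bit is at their intersection.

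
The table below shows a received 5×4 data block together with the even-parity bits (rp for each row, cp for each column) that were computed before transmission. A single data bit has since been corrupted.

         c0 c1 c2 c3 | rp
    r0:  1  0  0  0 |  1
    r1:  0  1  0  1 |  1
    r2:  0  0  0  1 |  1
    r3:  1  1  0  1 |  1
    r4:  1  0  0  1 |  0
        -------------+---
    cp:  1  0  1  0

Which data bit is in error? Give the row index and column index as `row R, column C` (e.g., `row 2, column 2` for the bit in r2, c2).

Recompute each row's even parity and compare to rp:
  r0: data parity 1, sent rp 1 → ok
  r1: data parity 0, sent rp 1 → mismatch
  r2: data parity 1, sent rp 1 → ok
  r3: data parity 1, sent rp 1 → ok
  r4: data parity 0, sent rp 0 → ok
Recompute each column's even parity and compare to cp:
  c0: data parity 1, sent cp 1 → ok
  c1: data parity 0, sent cp 0 → ok
  c2: data parity 0, sent cp 1 → mismatch
  c3: data parity 0, sent cp 0 → ok
Exactly one row (r1) and one column (c2) fail → the flipped bit is at their intersection.

row 1, column 2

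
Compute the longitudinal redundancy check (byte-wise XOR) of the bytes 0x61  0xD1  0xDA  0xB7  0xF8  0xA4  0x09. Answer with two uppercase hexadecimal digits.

XOR the bytes together:
  start with 0x61
  0x61 ⊕ 0xD1 = 0xB0
  0xB0 ⊕ 0xDA = 0x6A
  0x6A ⊕ 0xB7 = 0xDD
  0xDD ⊕ 0xF8 = 0x25
  0x25 ⊕ 0xA4 = 0x81
  0x81 ⊕ 0x09 = 0x88

88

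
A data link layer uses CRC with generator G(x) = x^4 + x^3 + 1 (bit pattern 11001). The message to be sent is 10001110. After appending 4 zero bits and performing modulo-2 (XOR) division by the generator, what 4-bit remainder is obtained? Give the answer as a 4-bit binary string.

Append 4 zeros: 100011100000. Divide by 11001 (XOR where the leading bit is 1):
  pos 0: 10001 XOR 11001 = 01000
  pos 1: 10001 XOR 11001 = 01000
  pos 2: 10001 XOR 11001 = 01000
  pos 3: 10000 XOR 11001 = 01001
  pos 4: 10010 XOR 11001 = 01011
  pos 5: 10110 XOR 11001 = 01111
  pos 6: 11110 XOR 11001 = 00111
Remainder (last 4 bits) = 1110. This is the CRC / FCS.

1110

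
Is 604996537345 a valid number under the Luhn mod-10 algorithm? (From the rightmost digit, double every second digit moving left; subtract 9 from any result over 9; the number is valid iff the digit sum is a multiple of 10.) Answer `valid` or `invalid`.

From the right, keep odd positions and double even positions (subtract 9 from any doubled value over 9):
  doubled (positions 2,4,...): 8 5 1 9 8 3 → sum 34
  kept (positions 1,3,...): 5 3 3 6 9 0 → sum 26
Total = 60.
60 mod 10 = 0, so the number is valid.

valid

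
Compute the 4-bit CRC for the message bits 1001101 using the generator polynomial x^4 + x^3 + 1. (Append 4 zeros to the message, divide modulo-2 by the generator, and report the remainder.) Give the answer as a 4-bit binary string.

Append 4 zeros: 10011010000. Divide by 11001 (XOR where the leading bit is 1):
  pos 0: 10011 XOR 11001 = 01010
  pos 1: 10100 XOR 11001 = 01101
  pos 2: 11011 XOR 11001 = 00010
  pos 5: 10000 XOR 11001 = 01001
  pos 6: 10010 XOR 11001 = 01011
Remainder (last 4 bits) = 1011. This is the CRC / FCS.

1011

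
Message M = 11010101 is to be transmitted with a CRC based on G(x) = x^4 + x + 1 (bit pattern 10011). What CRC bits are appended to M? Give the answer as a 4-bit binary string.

0011

Append 4 zeros: 110101010000. Divide by 10011 (XOR where the leading bit is 1):
  pos 0: 11010 XOR 10011 = 01001
  pos 1: 10011 XOR 10011 = 00000
  pos 7: 10000 XOR 10011 = 00011
Remainder (last 4 bits) = 0011. This is the CRC / FCS.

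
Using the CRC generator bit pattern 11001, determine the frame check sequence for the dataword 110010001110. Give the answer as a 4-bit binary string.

Append 4 zeros: 1100100011100000. Divide by 11001 (XOR where the leading bit is 1):
  pos 0: 11001 XOR 11001 = 00000
  pos 8: 11100 XOR 11001 = 00101
  pos 10: 10100 XOR 11001 = 01101
  pos 11: 11010 XOR 11001 = 00011
Remainder (last 4 bits) = 0011. This is the CRC / FCS.

0011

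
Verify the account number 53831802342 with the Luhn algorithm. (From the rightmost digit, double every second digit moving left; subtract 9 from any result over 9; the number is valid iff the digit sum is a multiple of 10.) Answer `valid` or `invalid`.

valid

From the right, keep odd positions and double even positions (subtract 9 from any doubled value over 9):
  doubled (positions 2,4,...): 8 4 7 6 6 → sum 31
  kept (positions 1,3,...): 2 3 0 1 8 5 → sum 19
Total = 50.
50 mod 10 = 0, so the number is valid.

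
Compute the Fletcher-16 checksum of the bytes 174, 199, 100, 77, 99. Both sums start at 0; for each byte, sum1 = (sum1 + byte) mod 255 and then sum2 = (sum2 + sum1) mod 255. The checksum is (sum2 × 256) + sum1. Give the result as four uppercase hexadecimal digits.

B38B

Running sums (mod 255):
  after byte 0 (174): sum1=174, sum2=174
  after byte 1 (199): sum1=118, sum2=37
  after byte 2 (100): sum1=218, sum2=0
  after byte 3 (77): sum1=40, sum2=40
  after byte 4 (99): sum1=139, sum2=179
Checksum = sum2·256 + sum1 = 179·256 + 139 = 45963 = 0xB38B.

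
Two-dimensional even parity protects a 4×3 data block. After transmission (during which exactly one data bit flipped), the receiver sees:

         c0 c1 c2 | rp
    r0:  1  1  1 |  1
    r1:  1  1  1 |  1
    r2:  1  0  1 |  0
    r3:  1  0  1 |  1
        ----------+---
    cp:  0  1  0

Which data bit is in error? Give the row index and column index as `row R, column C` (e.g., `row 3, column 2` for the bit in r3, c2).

row 3, column 1

Recompute each row's even parity and compare to rp:
  r0: data parity 1, sent rp 1 → ok
  r1: data parity 1, sent rp 1 → ok
  r2: data parity 0, sent rp 0 → ok
  r3: data parity 0, sent rp 1 → mismatch
Recompute each column's even parity and compare to cp:
  c0: data parity 0, sent cp 0 → ok
  c1: data parity 0, sent cp 1 → mismatch
  c2: data parity 0, sent cp 0 → ok
Exactly one row (r3) and one column (c1) fail → the flipped bit is at their intersection.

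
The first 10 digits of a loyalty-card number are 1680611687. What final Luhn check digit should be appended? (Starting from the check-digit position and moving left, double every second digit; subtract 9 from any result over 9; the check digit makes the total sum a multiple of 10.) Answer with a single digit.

Partial digits right→left: 7 8 6 1 1 6 0 8 6 1
Double every second digit counting from the check-digit position (so the 1st, 3rd, 5th, ... of the partial from the right).
  doubled (with −9 where >9): 5 3 2 0 3 → sum 13
  kept as-is: 8 1 6 8 1 → sum 24
Total = 13 + 24 = 37.
Check digit = (10 − (37 mod 10)) mod 10 = 3.

3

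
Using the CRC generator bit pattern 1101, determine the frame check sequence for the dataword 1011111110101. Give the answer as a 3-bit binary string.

100

Append 3 zeros: 1011111110101000. Divide by 1101 (XOR where the leading bit is 1):
  pos 0: 1011 XOR 1101 = 0110
  pos 1: 1101 XOR 1101 = 0000
  pos 5: 1111 XOR 1101 = 0010
  pos 7: 1001 XOR 1101 = 0100
  pos 8: 1000 XOR 1101 = 0101
  pos 9: 1011 XOR 1101 = 0110
  pos 10: 1100 XOR 1101 = 0001
Remainder (last 3 bits) = 100. This is the CRC / FCS.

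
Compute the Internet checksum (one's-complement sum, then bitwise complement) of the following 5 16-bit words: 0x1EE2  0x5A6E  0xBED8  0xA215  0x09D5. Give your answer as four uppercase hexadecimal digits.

One's-complement addition (fold any carry out of bit 15 back into bit 0):
  0x1EE2 + 0x5A6E = 0x07950
  0x7950 + 0xBED8 = 0x13828 → wrap carry → 0x3829
  0x3829 + 0xA215 = 0x0DA3E
  0xDA3E + 0x09D5 = 0x0E413
One's-complement sum = 0xE413.
Checksum = ~0xE413 & 0xFFFF = 0x1BEC.

1BEC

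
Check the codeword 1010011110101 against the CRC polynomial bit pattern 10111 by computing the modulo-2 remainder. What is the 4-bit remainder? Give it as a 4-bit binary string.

Modulo-2 division of 1010011110101 by 10111:
  pos 0: 10100 XOR 10111 = 00011
  pos 3: 11111 XOR 10111 = 01000
  pos 4: 10001 XOR 10111 = 00110
  pos 6: 11001 XOR 10111 = 01110
  pos 7: 11100 XOR 10111 = 01011
  pos 8: 10111 XOR 10111 = 00000
Remainder = 0000 (zero — the frame passes the CRC check).

0000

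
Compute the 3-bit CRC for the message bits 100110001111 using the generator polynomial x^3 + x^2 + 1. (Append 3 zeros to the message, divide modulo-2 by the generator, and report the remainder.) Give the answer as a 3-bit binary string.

Append 3 zeros: 100110001111000. Divide by 1101 (XOR where the leading bit is 1):
  pos 0: 1001 XOR 1101 = 0100
  pos 1: 1001 XOR 1101 = 0100
  pos 2: 1000 XOR 1101 = 0101
  pos 3: 1010 XOR 1101 = 0111
  pos 4: 1110 XOR 1101 = 0011
  pos 6: 1111 XOR 1101 = 0010
  pos 8: 1011 XOR 1101 = 0110
  pos 9: 1100 XOR 1101 = 0001
Remainder (last 3 bits) = 100. This is the CRC / FCS.

100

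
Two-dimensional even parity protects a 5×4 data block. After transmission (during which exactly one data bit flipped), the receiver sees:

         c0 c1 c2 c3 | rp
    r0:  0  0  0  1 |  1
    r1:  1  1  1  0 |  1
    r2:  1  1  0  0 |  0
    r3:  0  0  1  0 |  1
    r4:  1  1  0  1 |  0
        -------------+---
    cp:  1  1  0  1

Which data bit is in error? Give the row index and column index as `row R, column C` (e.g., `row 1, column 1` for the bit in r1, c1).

row 4, column 3

Recompute each row's even parity and compare to rp:
  r0: data parity 1, sent rp 1 → ok
  r1: data parity 1, sent rp 1 → ok
  r2: data parity 0, sent rp 0 → ok
  r3: data parity 1, sent rp 1 → ok
  r4: data parity 1, sent rp 0 → mismatch
Recompute each column's even parity and compare to cp:
  c0: data parity 1, sent cp 1 → ok
  c1: data parity 1, sent cp 1 → ok
  c2: data parity 0, sent cp 0 → ok
  c3: data parity 0, sent cp 1 → mismatch
Exactly one row (r4) and one column (c3) fail → the flipped bit is at their intersection.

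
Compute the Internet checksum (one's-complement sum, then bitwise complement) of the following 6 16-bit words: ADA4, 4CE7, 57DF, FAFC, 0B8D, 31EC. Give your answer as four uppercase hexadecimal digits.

751E

One's-complement addition (fold any carry out of bit 15 back into bit 0):
  0xADA4 + 0x4CE7 = 0x0FA8B
  0xFA8B + 0x57DF = 0x1526A → wrap carry → 0x526B
  0x526B + 0xFAFC = 0x14D67 → wrap carry → 0x4D68
  0x4D68 + 0x0B8D = 0x058F5
  0x58F5 + 0x31EC = 0x08AE1
One's-complement sum = 0x8AE1.
Checksum = ~0x8AE1 & 0xFFFF = 0x751E.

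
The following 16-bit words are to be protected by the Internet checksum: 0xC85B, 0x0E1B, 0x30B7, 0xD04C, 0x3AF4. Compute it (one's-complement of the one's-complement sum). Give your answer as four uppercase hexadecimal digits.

ED90

One's-complement addition (fold any carry out of bit 15 back into bit 0):
  0xC85B + 0x0E1B = 0x0D676
  0xD676 + 0x30B7 = 0x1072D → wrap carry → 0x072E
  0x072E + 0xD04C = 0x0D77A
  0xD77A + 0x3AF4 = 0x1126E → wrap carry → 0x126F
One's-complement sum = 0x126F.
Checksum = ~0x126F & 0xFFFF = 0xED90.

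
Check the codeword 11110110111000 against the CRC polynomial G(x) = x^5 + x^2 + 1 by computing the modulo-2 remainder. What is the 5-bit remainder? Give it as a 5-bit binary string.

Modulo-2 division of 11110110111000 by 100101:
  pos 0: 111101 XOR 100101 = 011000
  pos 1: 110001 XOR 100101 = 010100
  pos 2: 101000 XOR 100101 = 001101
  pos 4: 110111 XOR 100101 = 010010
  pos 5: 100101 XOR 100101 = 000000
Remainder = 00000 (zero — the frame passes the CRC check).

00000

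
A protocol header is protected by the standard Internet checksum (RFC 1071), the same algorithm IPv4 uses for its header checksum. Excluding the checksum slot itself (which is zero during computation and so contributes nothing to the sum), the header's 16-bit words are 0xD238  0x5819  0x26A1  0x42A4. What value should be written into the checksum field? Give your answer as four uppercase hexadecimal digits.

One's-complement addition (fold any carry out of bit 15 back into bit 0):
  0xD238 + 0x5819 = 0x12A51 → wrap carry → 0x2A52
  0x2A52 + 0x26A1 = 0x050F3
  0x50F3 + 0x42A4 = 0x09397
One's-complement sum = 0x9397.
Checksum = ~0x9397 & 0xFFFF = 0x6C68.

6C68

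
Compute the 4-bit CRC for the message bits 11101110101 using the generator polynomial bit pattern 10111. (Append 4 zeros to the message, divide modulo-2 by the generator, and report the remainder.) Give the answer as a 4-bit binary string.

0110

Append 4 zeros: 111011101010000. Divide by 10111 (XOR where the leading bit is 1):
  pos 0: 11101 XOR 10111 = 01010
  pos 1: 10101 XOR 10111 = 00010
  pos 4: 10101 XOR 10111 = 00010
  pos 7: 10010 XOR 10111 = 00101
  pos 9: 10100 XOR 10111 = 00011
Remainder (last 4 bits) = 0110. This is the CRC / FCS.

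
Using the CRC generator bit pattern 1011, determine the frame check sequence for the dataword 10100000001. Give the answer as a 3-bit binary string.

000

Append 3 zeros: 10100000001000. Divide by 1011 (XOR where the leading bit is 1):
  pos 0: 1010 XOR 1011 = 0001
  pos 3: 1000 XOR 1011 = 0011
  pos 5: 1100 XOR 1011 = 0111
  pos 6: 1110 XOR 1011 = 0101
  pos 7: 1011 XOR 1011 = 0000
Remainder (last 3 bits) = 000. This is the CRC / FCS.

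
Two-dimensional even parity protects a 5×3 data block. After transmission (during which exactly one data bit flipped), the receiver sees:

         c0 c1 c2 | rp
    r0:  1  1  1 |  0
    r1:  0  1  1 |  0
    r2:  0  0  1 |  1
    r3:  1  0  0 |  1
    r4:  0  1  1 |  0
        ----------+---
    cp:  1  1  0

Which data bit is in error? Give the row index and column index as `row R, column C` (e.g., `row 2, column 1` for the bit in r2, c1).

row 0, column 0

Recompute each row's even parity and compare to rp:
  r0: data parity 1, sent rp 0 → mismatch
  r1: data parity 0, sent rp 0 → ok
  r2: data parity 1, sent rp 1 → ok
  r3: data parity 1, sent rp 1 → ok
  r4: data parity 0, sent rp 0 → ok
Recompute each column's even parity and compare to cp:
  c0: data parity 0, sent cp 1 → mismatch
  c1: data parity 1, sent cp 1 → ok
  c2: data parity 0, sent cp 0 → ok
Exactly one row (r0) and one column (c0) fail → the flipped bit is at their intersection.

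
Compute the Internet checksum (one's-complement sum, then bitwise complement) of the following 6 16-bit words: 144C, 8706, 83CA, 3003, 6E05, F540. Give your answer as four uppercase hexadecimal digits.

One's-complement addition (fold any carry out of bit 15 back into bit 0):
  0x144C + 0x8706 = 0x09B52
  0x9B52 + 0x83CA = 0x11F1C → wrap carry → 0x1F1D
  0x1F1D + 0x3003 = 0x04F20
  0x4F20 + 0x6E05 = 0x0BD25
  0xBD25 + 0xF540 = 0x1B265 → wrap carry → 0xB266
One's-complement sum = 0xB266.
Checksum = ~0xB266 & 0xFFFF = 0x4D99.

4D99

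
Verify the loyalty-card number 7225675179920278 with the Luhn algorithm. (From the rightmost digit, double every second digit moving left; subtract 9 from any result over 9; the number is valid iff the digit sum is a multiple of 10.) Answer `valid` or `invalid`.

From the right, keep odd positions and double even positions (subtract 9 from any doubled value over 9):
  doubled (positions 2,4,...): 5 0 9 5 1 3 4 5 → sum 32
  kept (positions 1,3,...): 8 2 2 9 1 7 5 2 → sum 36
Total = 68.
68 mod 10 = 8, so the number is invalid.

invalid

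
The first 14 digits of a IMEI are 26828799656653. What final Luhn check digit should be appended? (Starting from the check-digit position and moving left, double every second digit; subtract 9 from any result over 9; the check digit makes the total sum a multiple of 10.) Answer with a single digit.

5

Partial digits right→left: 3 5 6 6 5 6 9 9 7 8 2 8 6 2
Double every second digit counting from the check-digit position (so the 1st, 3rd, 5th, ... of the partial from the right).
  doubled (with −9 where >9): 6 3 1 9 5 4 3 → sum 31
  kept as-is: 5 6 6 9 8 8 2 → sum 44
Total = 31 + 44 = 75.
Check digit = (10 − (75 mod 10)) mod 10 = 5.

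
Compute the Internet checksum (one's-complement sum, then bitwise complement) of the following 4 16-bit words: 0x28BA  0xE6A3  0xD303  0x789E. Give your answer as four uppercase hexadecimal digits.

A4FF

One's-complement addition (fold any carry out of bit 15 back into bit 0):
  0x28BA + 0xE6A3 = 0x10F5D → wrap carry → 0x0F5E
  0x0F5E + 0xD303 = 0x0E261
  0xE261 + 0x789E = 0x15AFF → wrap carry → 0x5B00
One's-complement sum = 0x5B00.
Checksum = ~0x5B00 & 0xFFFF = 0xA4FF.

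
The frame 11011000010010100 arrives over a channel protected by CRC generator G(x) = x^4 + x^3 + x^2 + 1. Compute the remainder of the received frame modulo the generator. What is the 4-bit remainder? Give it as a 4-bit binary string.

Modulo-2 division of 11011000010010100 by 11101:
  pos 0: 11011 XOR 11101 = 00110
  pos 2: 11000 XOR 11101 = 00101
  pos 4: 10100 XOR 11101 = 01001
  pos 5: 10011 XOR 11101 = 01110
  pos 6: 11100 XOR 11101 = 00001
  pos 10: 10101 XOR 11101 = 01000
  pos 11: 10000 XOR 11101 = 01101
  pos 12: 11010 XOR 11101 = 00111
Remainder = 0111 (nonzero — an error is detected).

0111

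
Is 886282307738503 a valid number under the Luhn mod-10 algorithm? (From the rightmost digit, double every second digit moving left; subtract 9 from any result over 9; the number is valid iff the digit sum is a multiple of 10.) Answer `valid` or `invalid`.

From the right, keep odd positions and double even positions (subtract 9 from any doubled value over 9):
  doubled (positions 2,4,...): 0 7 5 0 4 4 7 → sum 27
  kept (positions 1,3,...): 3 5 3 7 3 8 6 8 → sum 43
Total = 70.
70 mod 10 = 0, so the number is valid.

valid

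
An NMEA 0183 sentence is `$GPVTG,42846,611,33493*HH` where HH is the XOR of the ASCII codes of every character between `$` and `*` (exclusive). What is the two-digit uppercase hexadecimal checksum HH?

4A

XOR the ASCII codes of the payload characters:
  'G' = 0x47 → acc = 0x47
  'P' = 0x50 → acc = 0x17
  'V' = 0x56 → acc = 0x41
  'T' = 0x54 → acc = 0x15
  'G' = 0x47 → acc = 0x52
  ',' = 0x2C → acc = 0x7E
  '4' = 0x34 → acc = 0x4A
  '2' = 0x32 → acc = 0x78
  '8' = 0x38 → acc = 0x40
  '4' = 0x34 → acc = 0x74
  '6' = 0x36 → acc = 0x42
  ',' = 0x2C → acc = 0x6E
  '6' = 0x36 → acc = 0x58
  '1' = 0x31 → acc = 0x69
  '1' = 0x31 → acc = 0x58
  ',' = 0x2C → acc = 0x74
  '3' = 0x33 → acc = 0x47
  '3' = 0x33 → acc = 0x74
  '4' = 0x34 → acc = 0x40
  '9' = 0x39 → acc = 0x79
  '3' = 0x33 → acc = 0x4A
Checksum = 0x4A.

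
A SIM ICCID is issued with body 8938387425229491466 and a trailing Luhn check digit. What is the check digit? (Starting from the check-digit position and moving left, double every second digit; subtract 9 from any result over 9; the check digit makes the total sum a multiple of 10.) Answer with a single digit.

Partial digits right→left: 6 6 4 1 9 4 9 2 2 5 2 4 7 8 3 8 3 9 8
Double every second digit counting from the check-digit position (so the 1st, 3rd, 5th, ... of the partial from the right).
  doubled (with −9 where >9): 3 8 9 9 4 4 5 6 6 7 → sum 61
  kept as-is: 6 1 4 2 5 4 8 8 9 → sum 47
Total = 61 + 47 = 108.
Check digit = (10 − (108 mod 10)) mod 10 = 2.

2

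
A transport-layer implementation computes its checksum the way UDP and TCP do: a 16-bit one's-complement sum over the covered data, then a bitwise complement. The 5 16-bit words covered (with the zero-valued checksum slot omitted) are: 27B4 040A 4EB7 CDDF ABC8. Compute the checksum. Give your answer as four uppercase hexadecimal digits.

One's-complement addition (fold any carry out of bit 15 back into bit 0):
  0x27B4 + 0x040A = 0x02BBE
  0x2BBE + 0x4EB7 = 0x07A75
  0x7A75 + 0xCDDF = 0x14854 → wrap carry → 0x4855
  0x4855 + 0xABC8 = 0x0F41D
One's-complement sum = 0xF41D.
Checksum = ~0xF41D & 0xFFFF = 0x0BE2.

0BE2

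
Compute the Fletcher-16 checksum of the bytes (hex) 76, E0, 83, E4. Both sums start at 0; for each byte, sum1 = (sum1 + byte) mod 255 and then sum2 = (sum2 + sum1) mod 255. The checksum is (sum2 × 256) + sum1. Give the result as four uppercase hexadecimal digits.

Running sums (mod 255):
  after byte 0 (76): sum1=118, sum2=118
  after byte 1 (E0): sum1=87, sum2=205
  after byte 2 (83): sum1=218, sum2=168
  after byte 3 (E4): sum1=191, sum2=104
Checksum = sum2·256 + sum1 = 104·256 + 191 = 26815 = 0x68BF.

68BF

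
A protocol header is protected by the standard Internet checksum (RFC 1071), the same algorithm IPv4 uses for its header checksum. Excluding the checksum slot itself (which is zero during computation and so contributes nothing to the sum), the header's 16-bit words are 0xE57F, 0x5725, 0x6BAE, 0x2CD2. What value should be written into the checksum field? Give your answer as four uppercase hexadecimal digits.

2ADA

One's-complement addition (fold any carry out of bit 15 back into bit 0):
  0xE57F + 0x5725 = 0x13CA4 → wrap carry → 0x3CA5
  0x3CA5 + 0x6BAE = 0x0A853
  0xA853 + 0x2CD2 = 0x0D525
One's-complement sum = 0xD525.
Checksum = ~0xD525 & 0xFFFF = 0x2ADA.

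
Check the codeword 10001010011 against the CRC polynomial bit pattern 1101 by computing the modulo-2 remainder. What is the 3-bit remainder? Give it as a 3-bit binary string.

111

Modulo-2 division of 10001010011 by 1101:
  pos 0: 1000 XOR 1101 = 0101
  pos 1: 1011 XOR 1101 = 0110
  pos 2: 1100 XOR 1101 = 0001
  pos 5: 1100 XOR 1101 = 0001
Remainder = 111 (nonzero — an error is detected).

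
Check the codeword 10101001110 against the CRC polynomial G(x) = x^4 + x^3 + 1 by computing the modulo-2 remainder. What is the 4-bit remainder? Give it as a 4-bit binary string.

Modulo-2 division of 10101001110 by 11001:
  pos 0: 10101 XOR 11001 = 01100
  pos 1: 11000 XOR 11001 = 00001
  pos 5: 10111 XOR 11001 = 01110
  pos 6: 11100 XOR 11001 = 00101
Remainder = 0101 (nonzero — an error is detected).

0101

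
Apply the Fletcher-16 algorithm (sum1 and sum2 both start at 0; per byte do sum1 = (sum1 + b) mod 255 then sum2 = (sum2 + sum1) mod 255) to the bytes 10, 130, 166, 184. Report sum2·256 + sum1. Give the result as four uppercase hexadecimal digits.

B5EB

Running sums (mod 255):
  after byte 0 (10): sum1=10, sum2=10
  after byte 1 (130): sum1=140, sum2=150
  after byte 2 (166): sum1=51, sum2=201
  after byte 3 (184): sum1=235, sum2=181
Checksum = sum2·256 + sum1 = 181·256 + 235 = 46571 = 0xB5EB.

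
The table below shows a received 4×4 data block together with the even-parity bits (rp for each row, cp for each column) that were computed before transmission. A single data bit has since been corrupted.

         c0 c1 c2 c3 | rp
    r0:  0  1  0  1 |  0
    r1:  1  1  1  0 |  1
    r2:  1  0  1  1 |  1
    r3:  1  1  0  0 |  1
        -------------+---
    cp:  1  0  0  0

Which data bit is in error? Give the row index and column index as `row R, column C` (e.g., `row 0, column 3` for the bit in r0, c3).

Recompute each row's even parity and compare to rp:
  r0: data parity 0, sent rp 0 → ok
  r1: data parity 1, sent rp 1 → ok
  r2: data parity 1, sent rp 1 → ok
  r3: data parity 0, sent rp 1 → mismatch
Recompute each column's even parity and compare to cp:
  c0: data parity 1, sent cp 1 → ok
  c1: data parity 1, sent cp 0 → mismatch
  c2: data parity 0, sent cp 0 → ok
  c3: data parity 0, sent cp 0 → ok
Exactly one row (r3) and one column (c1) fail → the flipped bit is at their intersection.

row 3, column 1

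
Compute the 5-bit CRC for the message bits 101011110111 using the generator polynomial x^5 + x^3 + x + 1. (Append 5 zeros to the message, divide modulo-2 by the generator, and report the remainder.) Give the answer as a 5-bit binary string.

10101

Append 5 zeros: 10101111011100000. Divide by 101011 (XOR where the leading bit is 1):
  pos 0: 101011 XOR 101011 = 000000
  pos 6: 110111 XOR 101011 = 011100
  pos 7: 111000 XOR 101011 = 010011
  pos 8: 100110 XOR 101011 = 001101
  pos 10: 110100 XOR 101011 = 011111
  pos 11: 111110 XOR 101011 = 010101
Remainder (last 5 bits) = 10101. This is the CRC / FCS.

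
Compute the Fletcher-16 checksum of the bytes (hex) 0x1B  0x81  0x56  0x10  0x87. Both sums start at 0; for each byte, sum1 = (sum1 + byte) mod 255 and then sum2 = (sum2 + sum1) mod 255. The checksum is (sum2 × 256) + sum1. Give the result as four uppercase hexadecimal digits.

Running sums (mod 255):
  after byte 0 (0x1B): sum1=27, sum2=27
  after byte 1 (0x81): sum1=156, sum2=183
  after byte 2 (0x56): sum1=242, sum2=170
  after byte 3 (0x10): sum1=3, sum2=173
  after byte 4 (0x87): sum1=138, sum2=56
Checksum = sum2·256 + sum1 = 56·256 + 138 = 14474 = 0x388A.

388A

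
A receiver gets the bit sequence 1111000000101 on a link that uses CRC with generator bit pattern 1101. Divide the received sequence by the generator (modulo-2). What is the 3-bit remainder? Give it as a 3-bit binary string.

Modulo-2 division of 1111000000101 by 1101:
  pos 0: 1111 XOR 1101 = 0010
  pos 2: 1000 XOR 1101 = 0101
  pos 3: 1010 XOR 1101 = 0111
  pos 4: 1110 XOR 1101 = 0011
  pos 6: 1100 XOR 1101 = 0001
  pos 9: 1101 XOR 1101 = 0000
Remainder = 000 (zero — the frame passes the CRC check).

000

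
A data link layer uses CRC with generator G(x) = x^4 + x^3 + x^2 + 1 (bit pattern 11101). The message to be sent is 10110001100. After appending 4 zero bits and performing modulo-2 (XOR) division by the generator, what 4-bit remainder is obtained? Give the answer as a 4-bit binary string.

0100

Append 4 zeros: 101100011000000. Divide by 11101 (XOR where the leading bit is 1):
  pos 0: 10110 XOR 11101 = 01011
  pos 1: 10110 XOR 11101 = 01011
  pos 2: 10110 XOR 11101 = 01011
  pos 3: 10111 XOR 11101 = 01010
  pos 4: 10101 XOR 11101 = 01000
  pos 5: 10000 XOR 11101 = 01101
  pos 6: 11010 XOR 11101 = 00111
  pos 8: 11100 XOR 11101 = 00001
Remainder (last 4 bits) = 0100. This is the CRC / FCS.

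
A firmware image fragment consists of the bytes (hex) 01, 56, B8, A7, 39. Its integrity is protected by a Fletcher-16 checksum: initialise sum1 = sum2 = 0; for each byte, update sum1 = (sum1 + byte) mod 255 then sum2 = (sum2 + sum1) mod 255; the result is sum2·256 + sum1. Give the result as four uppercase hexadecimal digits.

11F0

Running sums (mod 255):
  after byte 0 (01): sum1=1, sum2=1
  after byte 1 (56): sum1=87, sum2=88
  after byte 2 (B8): sum1=16, sum2=104
  after byte 3 (A7): sum1=183, sum2=32
  after byte 4 (39): sum1=240, sum2=17
Checksum = sum2·256 + sum1 = 17·256 + 240 = 4592 = 0x11F0.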